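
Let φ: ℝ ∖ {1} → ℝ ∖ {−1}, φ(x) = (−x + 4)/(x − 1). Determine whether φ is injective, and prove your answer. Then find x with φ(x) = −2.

-2

Suppose φ(a) = φ(b). Cross-multiplying: (−a + 4)(b − 1) = (−b + 4)(a − 1).
Expanding both sides and cancelling the symmetric terms leaves −3·(a − b) = 0. Since −3 ≠ 0, a = b. Thus φ is injective.
Solving φ(x) = −2: cross-multiplying gives −x + 4 = −2(x − 1), which rearranges to 1x = −2, so x = −2.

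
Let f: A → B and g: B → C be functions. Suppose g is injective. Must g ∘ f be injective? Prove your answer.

No. Take A = {1, 2}, B = C = {1, 2, 3, 4}, f(1) = f(2) = 1, and g = identity (injective).
Then (g ∘ f)(1) = (g ∘ f)(2) = 1 with 1 ≠ 2, so g ∘ f is not injective.

not injective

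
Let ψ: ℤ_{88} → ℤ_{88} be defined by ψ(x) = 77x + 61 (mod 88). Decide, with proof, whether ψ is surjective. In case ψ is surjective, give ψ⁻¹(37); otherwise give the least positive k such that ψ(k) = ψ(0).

8

Since gcd(77, 88) = 11, we have 77x ≡ 0 (mod 11) for all x, so ψ(x) ≡ 6 (mod 11).
But 0 ≢ 6 (mod 11), so 0 ∈ ℤ_{88} has no preimage. So ψ is not surjective.
Since ψ is not surjective, we find the least positive k with ψ(k) = ψ(0): this means 77k ≡ 0 (mod 88), i.e. 88 ∣ 77k. Since gcd(77, 88) = 11, dividing through by 11 this holds exactly when 8 ∣ 7k, and as gcd(7, 8) = 1, exactly when 8 ∣ k.
The smallest positive such k is 8.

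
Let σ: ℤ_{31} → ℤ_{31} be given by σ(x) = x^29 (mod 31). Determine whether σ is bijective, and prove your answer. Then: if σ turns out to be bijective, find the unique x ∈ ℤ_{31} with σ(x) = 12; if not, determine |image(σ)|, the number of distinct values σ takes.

13

Since 31 is prime, the nonzero elements of ℤ_{31} form a cyclic group of order 30.
As gcd(29, 30) = 1, raising to the 29th power is a bijection on this group: if s^29 ≡ t^29 then (st^{−1})^29 = 1, and the only element of order dividing gcd(29, 30) = 1 is 1, so s = t.
With σ(0) = 0 this makes σ injective on all of ℤ_{31}, hence bijective (finite equal-size domain and codomain). In particular σ is bijective.
Since σ is bijective, we find the preimage of 12. The inverse of x ↦ x^29 on (ℤ_{31})^× is x ↦ x^29, because 29·29 = 841 = 28·30 + 1 ≡ 1 (mod 30) and x^{30} = 1 for x ≠ 0 (Fermat). So σ⁻¹(12) = 12^29 mod 31.
Repeated squaring mod 31: 12^1 ≡ 12, 12^2 ≡ 12² = 144 ≡ 20, 12^4 ≡ 20² = 400 ≡ 28, 12^8 ≡ 28² = 784 ≡ 9, 12^16 ≡ 9² = 81 ≡ 19. Since 29 = 16 + 8 + 4 + 1, 12^29 ≡ 19·9·28·12: 19·9 = 171 ≡ 16, then 16·28 = 448 ≡ 14, then 14·12 = 168 ≡ 13. So 12^29 ≡ 13 (mod 31).
Hence σ⁻¹(12) = 13.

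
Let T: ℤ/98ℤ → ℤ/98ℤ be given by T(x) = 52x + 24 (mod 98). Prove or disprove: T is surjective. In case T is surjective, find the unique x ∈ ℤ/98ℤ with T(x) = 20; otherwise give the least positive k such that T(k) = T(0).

By definition, surjectivity means every element of the codomain has a preimage under T.
Since gcd(52, 98) = 2, we have 52x ≡ 0 (mod 2) for all x, so T(x) ≡ 0 (mod 2).
But 1 ≢ 0 (mod 2), so 1 ∈ ℤ/98ℤ has no preimage. So T is not surjective.
Since T is not surjective, we find the least positive k with T(k) = T(0): this means 52k ≡ 0 (mod 98), i.e. 98 ∣ 52k. Since gcd(52, 98) = 2, dividing through by 2 this holds exactly when 49 ∣ 26k, and as gcd(26, 49) = 1, exactly when 49 ∣ k.
The smallest positive such k is 49.

49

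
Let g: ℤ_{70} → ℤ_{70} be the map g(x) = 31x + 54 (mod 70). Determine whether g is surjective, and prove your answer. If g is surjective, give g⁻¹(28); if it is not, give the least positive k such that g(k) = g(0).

24

Since gcd(31, 70) = 1, 31 is invertible modulo 70. Euclid's algorithm: 70 = 2·31 + 8, 31 = 3·8 + 7, 8 = 1·7 + 1; back-substituting gives 1 = 61·31 − 27·70, so 31⁻¹ ≡ 61 (mod 70).
For any y ∈ ℤ_{70}, x = 61(y − 54) mod 70 satisfies g(x) = 31·61(y − 54) + 54 ≡ y (since 31·61 ≡ 1 mod 70). So every y has a preimage.
Thus g is surjective.
Since g is surjective, we find g⁻¹(28): we need 31x ≡ 28 − 54 ≡ 44 (mod 70). Using 31⁻¹ = 61: x ≡ 61·44 = 2684 = 38·70 + 24, so x = 24.
Check: g(24) = 31·24 + 54 = 798 = 11·70 + 28 ≡ 28 (mod 70).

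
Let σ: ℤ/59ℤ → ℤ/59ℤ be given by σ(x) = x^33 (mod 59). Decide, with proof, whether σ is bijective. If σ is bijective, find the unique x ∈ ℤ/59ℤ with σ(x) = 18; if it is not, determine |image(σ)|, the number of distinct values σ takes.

Since 59 is prime, the nonzero elements of ℤ/59ℤ form a cyclic group of order 58.
As gcd(33, 58) = 1, raising to the 33rd power is a bijection on this group: if s^33 ≡ t^33 then (st^{−1})^33 = 1, and the only element of order dividing gcd(33, 58) = 1 is 1, so s = t.
With σ(0) = 0 this makes σ injective on all of ℤ/59ℤ, hence bijective (finite equal-size domain and codomain). In particular σ is bijective.
Since σ is bijective, we find the preimage of 18. The inverse of x ↦ x^33 on (ℤ/59ℤ)^× is x ↦ x^51, because 33·51 = 1683 = 29·58 + 1 ≡ 1 (mod 58) and x^{58} = 1 for x ≠ 0 (Fermat). So σ⁻¹(18) = 18^51 mod 59.
Repeated squaring mod 59: 18^1 ≡ 18, 18^2 ≡ 18² = 324 ≡ 29, 18^4 ≡ 29² = 841 ≡ 15, 18^8 ≡ 15² = 225 ≡ 48, 18^16 ≡ 48² = 2304 ≡ 3, 18^32 ≡ 3² = 9. Since 51 = 32 + 16 + 2 + 1, 18^51 ≡ 9·3·29·18: 9·3 = 27, then 27·29 = 783 ≡ 16, then 16·18 = 288 ≡ 52. So 18^51 ≡ 52 (mod 59).
Hence σ⁻¹(18) = 52.

52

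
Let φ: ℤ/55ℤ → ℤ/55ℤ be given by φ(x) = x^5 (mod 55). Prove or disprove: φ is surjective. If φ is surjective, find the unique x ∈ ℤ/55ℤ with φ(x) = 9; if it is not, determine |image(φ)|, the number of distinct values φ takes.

15

φ(2): Repeated squaring mod 55: 2^1 ≡ 2, 2^2 ≡ 2² = 4, 2^4 ≡ 4² = 16. Since 5 = 4 + 1, 2^5 ≡ 16·2: 16·2 = 32. So 2^5 ≡ 32 (mod 55).
φ(7): Repeated squaring mod 55: 7^1 ≡ 7, 7^2 ≡ 7² = 49, 7^4 ≡ 49² = 2401 ≡ 36. Since 5 = 4 + 1, 7^5 ≡ 36·7: 36·7 = 252 ≡ 32. So 7^5 ≡ 32 (mod 55).
So φ(2) = φ(7) = 32 while 2 ≠ 7, therefore φ is not injective.
A non-injective map from the 55-element set ℤ/55ℤ to itself takes at most 54 distinct values, so it cannot be surjective. Thus φ is not surjective.
Since φ is not surjective, we determine |image(φ)|. Computing x^5 mod 55 for each x (by repeated squaring, reducing mod 55 at every step), the values φ(0), φ(1), …, φ(54) are: 0, 1, 32, 23, 34, 45, 21, 32, 43, 34, 10, 11, 12, 43, 34, 45, 1, 32, 43, 54, 45, 21, 22, 23, 54, 45, 1, 12, 43, 54, 10, 1, 32, 33, 34, 10, 1, 12, 23, 54, 10, 21, 12, 43, 44, 45, 21, 12, 23, 34, 10, 21, 32, 23, 54.
The distinct values are {0, 1, 10, 11, 12, 21, 22, 23, 32, 33, 34, 43, 44, 45, 54}; there are 15 of them.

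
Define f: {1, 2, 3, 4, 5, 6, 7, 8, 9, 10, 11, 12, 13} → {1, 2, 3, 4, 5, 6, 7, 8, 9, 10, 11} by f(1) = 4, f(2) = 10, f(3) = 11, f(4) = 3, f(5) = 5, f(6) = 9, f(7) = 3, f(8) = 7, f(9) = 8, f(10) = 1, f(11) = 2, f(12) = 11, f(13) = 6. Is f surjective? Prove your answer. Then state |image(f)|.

Every element of the codomain has a preimage: 1 = f(10), 2 = f(11), 3 = f(4), 4 = f(1), 5 = f(5), 6 = f(13), 7 = f(8), 8 = f(9), 9 = f(6), 10 = f(2), 11 = f(3).
Hence f is surjective.
The image of f is {1, 2, 3, 4, 5, 6, 7, 8, 9, 10, 11}, which has 11 elements.

11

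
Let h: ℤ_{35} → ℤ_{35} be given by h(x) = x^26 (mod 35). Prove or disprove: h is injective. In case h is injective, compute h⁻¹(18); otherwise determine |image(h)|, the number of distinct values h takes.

h(1) = 1^26 = 1.
h(6): Repeated squaring mod 35: 6^1 ≡ 6, 6^2 ≡ 6² = 36 ≡ 1, 6^4 ≡ 1² = 1, 6^8 ≡ 1² = 1, 6^16 ≡ 1² = 1. Since 26 = 16 + 8 + 2, 6^26 ≡ 1·1·1: 1·1 = 1, then 1·1 = 1. So 6^26 ≡ 1 (mod 35).
So h(1) = h(6) = 1 while 1 ≠ 6, hence h is not injective.
Since h is not injective, we determine |image(h)|. Computing x^26 mod 35 for each x (by repeated squaring, reducing mod 35 at every step), the values h(0), h(1), …, h(34) are: 0, 1, 4, 9, 16, 25, 1, 14, 29, 11, 30, 16, 4, 29, 21, 15, 11, 9, 9, 11, 15, 21, 29, 4, 16, 30, 11, 29, 14, 1, 25, 16, 9, 4, 1.
The distinct values are {0, 1, 4, 9, 11, 14, 15, 16, 21, 25, 29, 30}; there are 12 of them.

12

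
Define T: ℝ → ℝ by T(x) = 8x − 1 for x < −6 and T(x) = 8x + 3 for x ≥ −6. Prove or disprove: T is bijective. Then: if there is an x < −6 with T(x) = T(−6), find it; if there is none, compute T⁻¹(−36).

Both pieces are strictly increasing (slopes 8 and 8), so each is injective on its own interval.
The left piece maps (−∞, −6) onto (−∞, −49); the right piece maps [−6, ∞) onto [−45, ∞).
The images leave a gap (−49 has no preimage), so T is not surjective, hence not bijective.
Because the two images are disjoint, no x < −6 has T(x) = T(−6), so we compute T⁻¹(−36): −36 lies in [−45, ∞), so solve 8x + 3 = −36: x = (−36 − 3)/8 = −39/8.

-39/8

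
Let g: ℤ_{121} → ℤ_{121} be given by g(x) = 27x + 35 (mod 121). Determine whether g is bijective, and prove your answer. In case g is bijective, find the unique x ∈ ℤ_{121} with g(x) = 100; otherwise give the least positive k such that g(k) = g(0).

101

Suppose g(x_1) = g(x_2) in ℤ_{121}. Then 27x_1 + 35 ≡ 27x_2 + 35 (mod 121), hence 27(x_1 − x_2) ≡ 0 (mod 121).
Since gcd(27, 121) = 1, 27 is invertible modulo 121, hence x_1 − x_2 ≡ 0 (mod 121), i.e. x_1 = x_2.
We now compute 27⁻¹ mod 121 explicitly. Euclid's algorithm: 121 = 4·27 + 13, 27 = 2·13 + 1; back-substituting gives 1 = 9·27 − 2·121, so 27⁻¹ ≡ 9 (mod 121).
Then y ↦ 9(y − 35) is a two-sided inverse to g, so every y ∈ ℤ_{121} has a preimage.
Therefore g is bijective.
Since g is bijective, we find g⁻¹(100): we need 27x ≡ 100 − 35 ≡ 65 (mod 121). Using 27⁻¹ = 9: x ≡ 9·65 = 585 = 4·121 + 101, so x = 101.
Check: g(101) = 27·101 + 35 = 2762 = 22·121 + 100 ≡ 100 (mod 121).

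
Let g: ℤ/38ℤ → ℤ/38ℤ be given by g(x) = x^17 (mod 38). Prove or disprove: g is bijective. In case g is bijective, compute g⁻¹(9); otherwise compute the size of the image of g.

Computing x^17 mod 38 for each x (by repeated squaring, reducing mod 38 at every step), the values g(0), g(1), …, g(37) are: 0, 1, 10, 13, 24, 23, 16, 11, 12, 17, 2, 7, 8, 3, 34, 33, 6, 9, 18, 19, 20, 29, 32, 5, 4, 35, 30, 31, 36, 21, 26, 27, 22, 15, 14, 25, 28, 37.
Every element of ℤ/38ℤ appears exactly once in this list, so g is a bijection, and in particular bijective.
Since g is bijective, we read off the preimage of 9 from the same table: g(17) = 9, so g⁻¹(9) = 17.

17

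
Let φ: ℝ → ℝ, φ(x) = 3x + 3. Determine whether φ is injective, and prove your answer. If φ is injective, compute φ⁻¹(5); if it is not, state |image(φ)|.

Suppose φ(x_1) = φ(x_2). Then 3x_1 + 3 = 3x_2 + 3, thus 3x_1 = 3x_2, therefore x_1 = x_2.
So φ is injective.
Since φ is injective, we compute φ⁻¹(5) = (5 − 3)/3 = 2/3.

2/3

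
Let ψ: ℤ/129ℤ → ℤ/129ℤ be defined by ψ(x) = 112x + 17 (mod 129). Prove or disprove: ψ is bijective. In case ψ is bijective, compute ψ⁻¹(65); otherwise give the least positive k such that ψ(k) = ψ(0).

Suppose ψ(a) = ψ(b) in ℤ/129ℤ. Then 112a + 17 ≡ 112b + 17 (mod 129), thus 112(a − b) ≡ 0 (mod 129).
Since gcd(112, 129) = 1, 112 is invertible modulo 129, therefore a − b ≡ 0 (mod 129), i.e. a = b.
We now compute 112⁻¹ mod 129 explicitly. Euclid's algorithm: 129 = 1·112 + 17, 112 = 6·17 + 10, 17 = 1·10 + 7, 10 = 1·7 + 3, 7 = 2·3 + 1; back-substituting gives 1 = 91·112 − 79·129, so 112⁻¹ ≡ 91 (mod 129).
For any y ∈ ℤ/129ℤ, x = 91(y − 17) mod 129 satisfies ψ(x) = 112·91(y − 17) + 17 ≡ y (since 112·91 ≡ 1 mod 129). So every y has a preimage.
Hence ψ is bijective.
Since ψ is bijective, we find ψ⁻¹(65): we need 112x ≡ 65 − 17 ≡ 48 (mod 129). Using 112⁻¹ = 91: x ≡ 91·48 = 4368 = 33·129 + 111, so x = 111.
Check: ψ(111) = 112·111 + 17 = 12449 = 96·129 + 65 ≡ 65 (mod 129).

111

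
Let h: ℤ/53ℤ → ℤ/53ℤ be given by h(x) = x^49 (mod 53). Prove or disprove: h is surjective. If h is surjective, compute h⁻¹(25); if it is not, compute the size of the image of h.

38

Since 53 is prime, the nonzero elements of ℤ/53ℤ form a cyclic group of order 52.
As gcd(49, 52) = 1, raising to the 49th power is a bijection on this group: if x_1^49 ≡ x_2^49 then (x_1x_2^{−1})^49 = 1, and the only element of order dividing gcd(49, 52) = 1 is 1, so x_1 = x_2.
With h(0) = 0 this makes h injective on all of ℤ/53ℤ, hence bijective (finite equal-size domain and codomain). In particular h is surjective.
Since h is surjective, we find the preimage of 25. The inverse of x ↦ x^49 on (ℤ/53ℤ)^× is x ↦ x^17, because 49·17 = 833 = 16·52 + 1 ≡ 1 (mod 52) and x^{52} = 1 for x ≠ 0 (Fermat). So h⁻¹(25) = 25^17 mod 53.
Repeated squaring mod 53: 25^1 ≡ 25, 25^2 ≡ 25² = 625 ≡ 42, 25^4 ≡ 42² = 1764 ≡ 15, 25^8 ≡ 15² = 225 ≡ 13, 25^16 ≡ 13² = 169 ≡ 10. Since 17 = 16 + 1, 25^17 ≡ 10·25: 10·25 = 250 ≡ 38. So 25^17 ≡ 38 (mod 53).
Hence h⁻¹(25) = 38.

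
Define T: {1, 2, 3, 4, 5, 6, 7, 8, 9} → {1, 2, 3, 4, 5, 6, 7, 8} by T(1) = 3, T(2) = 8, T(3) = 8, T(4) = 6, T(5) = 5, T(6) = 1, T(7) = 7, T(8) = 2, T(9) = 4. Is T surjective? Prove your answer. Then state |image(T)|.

8

Every element of the codomain has a preimage: 1 = T(6), 2 = T(8), 3 = T(1), 4 = T(9), 5 = T(5), 6 = T(4), 7 = T(7), 8 = T(2).
Hence T is surjective.
The image of T is {1, 2, 3, 4, 5, 6, 7, 8}, which has 8 elements.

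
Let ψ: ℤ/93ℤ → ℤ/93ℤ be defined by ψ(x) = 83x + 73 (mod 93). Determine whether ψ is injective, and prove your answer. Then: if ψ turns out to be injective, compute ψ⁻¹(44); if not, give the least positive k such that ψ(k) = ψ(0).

Recall: ψ is injective when ψ(s) = ψ(t) forces s = t.
If ψ(s) = ψ(t), then 83s ≡ 83t (mod 93). Because gcd(83, 93) = 1, we may cancel 83 to get s ≡ t (mod 93).
Hence ψ is injective.
We now compute 83⁻¹ mod 93 explicitly. Euclid's algorithm: 93 = 1·83 + 10, 83 = 8·10 + 3, 10 = 3·3 + 1; back-substituting gives 1 = 65·83 − 58·93, so 83⁻¹ ≡ 65 (mod 93).
Since ψ is injective, we find ψ⁻¹(44): we need 83x ≡ 44 − 73 ≡ 64 (mod 93). Using 83⁻¹ = 65: x ≡ 65·64 = 4160 = 44·93 + 68, so x = 68.
Check: ψ(68) = 83·68 + 73 = 5717 = 61·93 + 44 ≡ 44 (mod 93).

68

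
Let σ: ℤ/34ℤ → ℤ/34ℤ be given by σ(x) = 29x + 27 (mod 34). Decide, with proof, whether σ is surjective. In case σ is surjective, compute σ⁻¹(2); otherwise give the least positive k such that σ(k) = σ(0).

Since gcd(29, 34) = 1, 29 is invertible modulo 34. Euclid's algorithm: 34 = 1·29 + 5, 29 = 5·5 + 4, 5 = 1·4 + 1; back-substituting gives 1 = 27·29 − 23·34, so 29⁻¹ ≡ 27 (mod 34).
For any y ∈ ℤ/34ℤ, x = 27(y − 27) mod 34 satisfies σ(x) = 29·27(y − 27) + 27 ≡ y (since 29·27 ≡ 1 mod 34). So every y has a preimage.
Hence σ is surjective.
Since σ is surjective, we compute σ⁻¹(2): solve 29x + 27 ≡ 2 (mod 34), i.e. 29x ≡ 9 (mod 34).
Multiplying by 29⁻¹ = 27 gives x ≡ 27·9 = 243 = 7·34 + 5 ≡ 5 (mod 34).
Check: σ(5) = 29·5 + 27 = 172 = 5·34 + 2 ≡ 2 (mod 34).

5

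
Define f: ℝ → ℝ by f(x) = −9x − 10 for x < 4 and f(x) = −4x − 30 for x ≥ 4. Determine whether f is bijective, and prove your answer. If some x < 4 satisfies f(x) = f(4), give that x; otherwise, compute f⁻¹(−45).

Both pieces are strictly decreasing (slopes −9 and −4), so each is injective on its own interval.
The left piece maps (−∞, 4) onto (−46, ∞); the right piece maps [4, ∞) onto (−∞, −46].
Since −46 = −46, the images partition ℝ: f is injective and surjective, hence bijective.
Because the two images are disjoint, no x < 4 has f(x) = f(4), so we compute f⁻¹(−45): −45 lies in (−46, ∞), so solve −9x − 10 = −45: x = (−45 + 10)/(−9) = 35/9.

35/9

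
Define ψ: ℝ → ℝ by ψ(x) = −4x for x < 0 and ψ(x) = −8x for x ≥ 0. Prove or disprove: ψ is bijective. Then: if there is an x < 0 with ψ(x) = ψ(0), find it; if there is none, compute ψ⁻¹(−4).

1/2

Both pieces are strictly decreasing (slopes −4 and −8), so each is injective on its own interval.
The left piece maps (−∞, 0) onto (0, ∞); the right piece maps [0, ∞) onto (−∞, 0].
Since 0 = 0, the images partition ℝ: ψ is injective and surjective, hence bijective.
Because the two images are disjoint, no x < 0 has ψ(x) = ψ(0), so we compute ψ⁻¹(−4): −4 lies in (−∞, 0], so solve −8x = −4: x = (−4 − 0)/(−8) = 1/2.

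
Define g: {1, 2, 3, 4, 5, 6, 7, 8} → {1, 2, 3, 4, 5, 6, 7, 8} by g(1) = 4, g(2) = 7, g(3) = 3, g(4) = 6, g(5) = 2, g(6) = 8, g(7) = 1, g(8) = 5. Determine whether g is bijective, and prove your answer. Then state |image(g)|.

The values 4, 7, 3, 6, 2, 8, 1, 5 are a permutation of {1, 2, 3, 4, 5, 6, 7, 8}: each element appears exactly once.
So g is injective and surjective, hence bijective.
The image of g is {1, 2, 3, 4, 5, 6, 7, 8}, which has 8 elements.

8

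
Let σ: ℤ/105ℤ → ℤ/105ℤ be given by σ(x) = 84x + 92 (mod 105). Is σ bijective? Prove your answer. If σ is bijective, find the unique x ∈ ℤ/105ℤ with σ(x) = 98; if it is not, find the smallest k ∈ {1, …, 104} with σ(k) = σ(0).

We have gcd(84, 105) = 21 > 1. Taking s = 0 and t = 5: σ(0) = 92 and σ(5) = 84·5 + 92 = 512 ≡ 92 (mod 105).
So σ(0) = σ(5) while 0 ≠ 5, hence σ is not injective, hence not bijective.
Since σ is not bijective, we find the least positive k with σ(k) = σ(0): this means 84k ≡ 0 (mod 105), i.e. 105 ∣ 84k. Since gcd(84, 105) = 21, dividing through by 21 this holds exactly when 5 ∣ 4k, and as gcd(4, 5) = 1, exactly when 5 ∣ k.
The smallest positive such k is 5.

5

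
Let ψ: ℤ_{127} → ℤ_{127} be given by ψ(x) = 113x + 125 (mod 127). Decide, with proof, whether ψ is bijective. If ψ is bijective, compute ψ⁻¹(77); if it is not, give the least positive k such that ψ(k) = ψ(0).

76

Recall that injectivity means: for all x_1, x_2 in the domain, ψ(x_1) = ψ(x_2) implies x_1 = x_2.
Suppose ψ(x_1) = ψ(x_2) in ℤ_{127}. Then 113x_1 + 125 ≡ 113x_2 + 125 (mod 127), so 113(x_1 − x_2) ≡ 0 (mod 127).
Since gcd(113, 127) = 1, 113 is invertible modulo 127, so x_1 − x_2 ≡ 0 (mod 127), i.e. x_1 = x_2.
We now compute 113⁻¹ mod 127 explicitly. Euclid's algorithm: 127 = 1·113 + 14, 113 = 8·14 + 1; back-substituting gives 1 = 9·113 − 8·127, so 113⁻¹ ≡ 9 (mod 127).
For any y ∈ ℤ_{127}, x = 9(y − 125) mod 127 satisfies ψ(x) = 113·9(y − 125) + 125 ≡ y (since 113·9 ≡ 1 mod 127). So every y has a preimage.
So ψ is bijective.
Since ψ is bijective, we find ψ⁻¹(77): we need 113x ≡ 77 − 125 ≡ 79 (mod 127). Using 113⁻¹ = 9: x ≡ 9·79 = 711 = 5·127 + 76, so x = 76.
Check: ψ(76) = 113·76 + 125 = 8713 = 68·127 + 77 ≡ 77 (mod 127).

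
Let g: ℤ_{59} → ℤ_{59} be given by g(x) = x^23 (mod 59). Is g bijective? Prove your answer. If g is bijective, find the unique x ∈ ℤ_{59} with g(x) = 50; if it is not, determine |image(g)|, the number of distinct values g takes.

6

Since 59 is prime, the nonzero elements of ℤ_{59} form a cyclic group of order 58.
As gcd(23, 58) = 1, raising to the 23rd power is a bijection on this group: if a^23 ≡ b^23 then (ab^{−1})^23 = 1, and the only element of order dividing gcd(23, 58) = 1 is 1, so a = b.
With g(0) = 0 this makes g injective on all of ℤ_{59}, hence bijective (finite equal-size domain and codomain). In particular g is bijective.
Since g is bijective, we find the preimage of 50. The inverse of x ↦ x^23 on (ℤ_{59})^× is x ↦ x^53, because 23·53 = 1219 = 21·58 + 1 ≡ 1 (mod 58) and x^{58} = 1 for x ≠ 0 (Fermat). So g⁻¹(50) = 50^53 mod 59.
Repeated squaring mod 59: 50^1 ≡ 50, 50^2 ≡ 50² = 2500 ≡ 22, 50^4 ≡ 22² = 484 ≡ 12, 50^8 ≡ 12² = 144 ≡ 26, 50^16 ≡ 26² = 676 ≡ 27, 50^32 ≡ 27² = 729 ≡ 21. Since 53 = 32 + 16 + 4 + 1, 50^53 ≡ 21·27·12·50: 21·27 = 567 ≡ 36, then 36·12 = 432 ≡ 19, then 19·50 = 950 ≡ 6. So 50^53 ≡ 6 (mod 59).
Hence g⁻¹(50) = 6.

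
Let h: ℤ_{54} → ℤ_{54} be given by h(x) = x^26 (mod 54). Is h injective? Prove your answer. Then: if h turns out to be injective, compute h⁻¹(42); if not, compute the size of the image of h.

20

h(0) = 0^26 = 0.
h(6): Repeated squaring mod 54: 6^1 ≡ 6, 6^2 ≡ 6² = 36, 6^4 ≡ 36² = 1296 ≡ 0, 6^8 ≡ 0² = 0, 6^16 ≡ 0² = 0. Since 26 = 16 + 8 + 2, 6^26 ≡ 0·0·36: 0·0 = 0, then 0·36 = 0. So 6^26 ≡ 0 (mod 54).
So h(0) = h(6) = 0 while 0 ≠ 6, therefore h is not injective.
Since h is not injective, we determine |image(h)|. Computing x^26 mod 54 for each x (by repeated squaring, reducing mod 54 at every step), the values h(0), h(1), …, h(53) are: 0, 1, 40, 27, 34, 43, 0, 31, 10, 27, 46, 49, 0, 25, 52, 27, 22, 19, 0, 37, 4, 27, 16, 7, 0, 13, 28, 27, 28, 13, 0, 7, 16, 27, 4, 37, 0, 19, 22, 27, 52, 25, 0, 49, 46, 27, 10, 31, 0, 43, 34, 27, 40, 1.
The distinct values are {0, 1, 4, 7, 10, 13, 16, 19, 22, 25, 27, 28, 31, 34, 37, 40, 43, 46, 49, 52}; there are 20 of them.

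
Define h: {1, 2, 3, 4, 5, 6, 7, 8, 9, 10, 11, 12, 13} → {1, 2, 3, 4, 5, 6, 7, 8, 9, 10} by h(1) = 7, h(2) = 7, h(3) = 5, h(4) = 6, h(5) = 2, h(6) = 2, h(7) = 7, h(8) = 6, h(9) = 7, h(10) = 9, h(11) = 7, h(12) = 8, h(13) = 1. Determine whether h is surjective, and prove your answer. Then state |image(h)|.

No element maps to 3, so h is not surjective.
The image of h is {1, 2, 5, 6, 7, 8, 9}, which has 7 elements.

7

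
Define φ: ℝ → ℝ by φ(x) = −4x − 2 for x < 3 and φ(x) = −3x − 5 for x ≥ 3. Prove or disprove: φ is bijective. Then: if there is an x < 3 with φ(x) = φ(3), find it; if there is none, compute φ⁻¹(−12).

Both pieces are strictly decreasing (slopes −4 and −3), so each is injective on its own interval.
The left piece maps (−∞, 3) onto (−14, ∞); the right piece maps [3, ∞) onto (−∞, −14].
Since −14 = −14, the images partition ℝ: φ is injective and surjective, hence bijective.
Because the two images are disjoint, no x < 3 has φ(x) = φ(3), so we compute φ⁻¹(−12): −12 lies in (−14, ∞), so solve −4x − 2 = −12: x = (−12 + 2)/(−4) = 5/2.

5/2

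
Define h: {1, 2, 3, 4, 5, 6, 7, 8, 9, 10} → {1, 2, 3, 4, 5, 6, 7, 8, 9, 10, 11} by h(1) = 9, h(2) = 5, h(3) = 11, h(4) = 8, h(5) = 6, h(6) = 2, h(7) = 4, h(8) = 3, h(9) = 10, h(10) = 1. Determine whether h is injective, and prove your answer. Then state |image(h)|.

10

The values h(1), …, h(10) are 9, 5, 11, 8, 6, 2, 4, 3, 10, 1 — all distinct.
So h(x_1) = h(x_2) only when x_1 = x_2, and h is injective.
The image of h is {1, 2, 3, 4, 5, 6, 8, 9, 10, 11}, which has 10 elements.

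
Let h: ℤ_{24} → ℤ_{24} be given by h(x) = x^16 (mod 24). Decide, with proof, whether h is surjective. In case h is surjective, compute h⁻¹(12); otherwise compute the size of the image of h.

h(2): Repeated squaring mod 24: 2^1 ≡ 2, 2^2 ≡ 2² = 4, 2^4 ≡ 4² = 16, 2^8 ≡ 16² = 256 ≡ 16, 2^16 ≡ 16² = 256 ≡ 16. So 2^16 ≡ 16 (mod 24).
h(4): Repeated squaring mod 24: 4^1 ≡ 4, 4^2 ≡ 4² = 16, 4^4 ≡ 16² = 256 ≡ 16, 4^8 ≡ 16² = 256 ≡ 16, 4^16 ≡ 16² = 256 ≡ 16. So 4^16 ≡ 16 (mod 24).
So h(2) = h(4) = 16 while 2 ≠ 4, thus h is not injective.
A non-injective map from the 24-element set ℤ_{24} to itself takes at most 23 distinct values, so it cannot be surjective. So h is not surjective.
Since h is not surjective, we determine |image(h)|. Computing x^16 mod 24 for each x (by repeated squaring, reducing mod 24 at every step), the values h(0), h(1), …, h(23) are: 0, 1, 16, 9, 16, 1, 0, 1, 16, 9, 16, 1, 0, 1, 16, 9, 16, 1, 0, 1, 16, 9, 16, 1.
The distinct values are {0, 1, 9, 16}; there are 4 of them.

4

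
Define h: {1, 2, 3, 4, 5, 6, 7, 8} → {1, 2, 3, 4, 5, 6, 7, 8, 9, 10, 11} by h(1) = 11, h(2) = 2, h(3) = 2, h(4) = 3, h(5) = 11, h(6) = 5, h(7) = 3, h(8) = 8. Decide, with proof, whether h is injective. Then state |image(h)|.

5

h(2) = 2 = h(3) with 2 ≠ 3, so h is not injective.
The image of h is {2, 3, 5, 8, 11}, which has 5 elements.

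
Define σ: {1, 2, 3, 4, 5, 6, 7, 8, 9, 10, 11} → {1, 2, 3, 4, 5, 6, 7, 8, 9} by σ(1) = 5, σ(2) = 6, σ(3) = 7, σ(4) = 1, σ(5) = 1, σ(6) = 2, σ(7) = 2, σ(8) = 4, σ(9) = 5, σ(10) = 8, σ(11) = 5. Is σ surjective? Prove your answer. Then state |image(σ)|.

7

No element maps to 3, so σ is not surjective.
The image of σ is {1, 2, 4, 5, 6, 7, 8}, which has 7 elements.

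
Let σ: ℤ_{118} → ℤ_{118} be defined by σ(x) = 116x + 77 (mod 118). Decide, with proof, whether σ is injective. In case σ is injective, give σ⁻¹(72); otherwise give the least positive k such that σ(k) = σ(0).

By definition, injectivity means: for all x_1, x_2 in the domain, σ(x_1) = σ(x_2) implies x_1 = x_2.
We have gcd(116, 118) = 2 > 1. Taking x_1 = 0 and x_2 = 59: σ(0) = 77 and σ(59) = 116·59 + 77 = 6921 ≡ 77 (mod 118).
So σ(0) = σ(59) while 0 ≠ 59, thus σ is not injective.
Since σ is not injective, we find the least positive k with σ(k) = σ(0): this means 116k ≡ 0 (mod 118), i.e. 118 ∣ 116k. Since gcd(116, 118) = 2, dividing through by 2 this holds exactly when 59 ∣ 58k, and as gcd(58, 59) = 1, exactly when 59 ∣ k.
The smallest positive such k is 59.

59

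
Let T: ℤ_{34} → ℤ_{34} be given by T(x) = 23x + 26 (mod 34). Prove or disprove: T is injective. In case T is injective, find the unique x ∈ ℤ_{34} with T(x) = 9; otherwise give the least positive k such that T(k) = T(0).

17

Recall: T is injective if T(a) = T(b) implies a = b.
Suppose T(a) = T(b) in ℤ_{34}. Then 23a + 26 ≡ 23b + 26 (mod 34), so 23(a − b) ≡ 0 (mod 34).
Since gcd(23, 34) = 1, 23 is invertible modulo 34, hence a − b ≡ 0 (mod 34), i.e. a = b.
Hence T is injective.
We now compute 23⁻¹ mod 34 explicitly. Euclid's algorithm: 34 = 1·23 + 11, 23 = 2·11 + 1; back-substituting gives 1 = 3·23 − 2·34, so 23⁻¹ ≡ 3 (mod 34).
Since T is injective, we find T⁻¹(9): we need 23x ≡ 9 − 26 ≡ 17 (mod 34). Using 23⁻¹ = 3: x ≡ 3·17 = 51 = 1·34 + 17, so x = 17.
Check: T(17) = 23·17 + 26 = 417 = 12·34 + 9 ≡ 9 (mod 34).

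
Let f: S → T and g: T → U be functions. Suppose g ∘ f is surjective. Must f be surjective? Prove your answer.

not surjective

No. Take S = {0, 1, 2}, T = {0, 1, 2, 3}, U = {0}, f(a) = 0 for every a ∈ S, and g(b) = 0 for every b ∈ T.
Then g ∘ f is surjective onto {0}, but 3 ∈ T has no preimage under f, so f is not surjective.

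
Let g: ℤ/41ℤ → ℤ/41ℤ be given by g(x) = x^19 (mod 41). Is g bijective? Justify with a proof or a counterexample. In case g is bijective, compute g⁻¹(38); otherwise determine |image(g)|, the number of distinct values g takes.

Since 41 is prime, the nonzero elements of ℤ/41ℤ form a cyclic group of order 40.
As gcd(19, 40) = 1, raising to the 19th power is a bijection on this group: if u^19 ≡ v^19 then (uv^{−1})^19 = 1, and the only element of order dividing gcd(19, 40) = 1 is 1, so u = v.
With g(0) = 0 this makes g injective on all of ℤ/41ℤ, hence bijective (finite equal-size domain and codomain). In particular g is bijective.
Since g is bijective, we find the preimage of 38. The inverse of x ↦ x^19 on (ℤ/41ℤ)^× is x ↦ x^19, because 19·19 = 361 = 9·40 + 1 ≡ 1 (mod 40) and x^{40} = 1 for x ≠ 0 (Fermat). So g⁻¹(38) = 38^19 mod 41.
Repeated squaring mod 41: 38^1 ≡ 38, 38^2 ≡ 38² = 1444 ≡ 9, 38^4 ≡ 9² = 81 ≡ 40, 38^8 ≡ 40² = 1600 ≡ 1, 38^16 ≡ 1² = 1. Since 19 = 16 + 2 + 1, 38^19 ≡ 1·9·38: 1·9 = 9, then 9·38 = 342 ≡ 14. So 38^19 ≡ 14 (mod 41).
Hence g⁻¹(38) = 14.

14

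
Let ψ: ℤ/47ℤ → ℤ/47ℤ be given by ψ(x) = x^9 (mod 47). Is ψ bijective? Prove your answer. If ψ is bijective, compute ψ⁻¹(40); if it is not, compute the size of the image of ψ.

Since 47 is prime, the nonzero elements of ℤ/47ℤ form a cyclic group of order 46.
As gcd(9, 46) = 1, raising to the 9th power is a bijection on this group: if s^9 ≡ t^9 then (st^{−1})^9 = 1, and the only element of order dividing gcd(9, 46) = 1 is 1, so s = t.
With ψ(0) = 0 this makes ψ injective on all of ℤ/47ℤ, hence bijective (finite equal-size domain and codomain). In particular ψ is bijective.
Since ψ is bijective, we find the preimage of 40. The inverse of x ↦ x^9 on (ℤ/47ℤ)^× is x ↦ x^41, because 9·41 = 369 = 8·46 + 1 ≡ 1 (mod 46) and x^{46} = 1 for x ≠ 0 (Fermat). So ψ⁻¹(40) = 40^41 mod 47.
Repeated squaring mod 47: 40^1 ≡ 40, 40^2 ≡ 40² = 1600 ≡ 2, 40^4 ≡ 2² = 4, 40^8 ≡ 4² = 16, 40^16 ≡ 16² = 256 ≡ 21, 40^32 ≡ 21² = 441 ≡ 18. Since 41 = 32 + 8 + 1, 40^41 ≡ 18·16·40: 18·16 = 288 ≡ 6, then 6·40 = 240 ≡ 5. So 40^41 ≡ 5 (mod 47).
Hence ψ⁻¹(40) = 5.

5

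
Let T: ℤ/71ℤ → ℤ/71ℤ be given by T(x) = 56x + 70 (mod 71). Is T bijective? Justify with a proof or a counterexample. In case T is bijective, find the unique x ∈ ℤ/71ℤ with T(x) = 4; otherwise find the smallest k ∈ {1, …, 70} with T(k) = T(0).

47

If T(u) = T(v), then 56u ≡ 56v (mod 71). Because gcd(56, 71) = 1, we may cancel 56 to get u ≡ v (mod 71).
We now compute 56⁻¹ mod 71 explicitly. Euclid's algorithm: 71 = 1·56 + 15, 56 = 3·15 + 11, 15 = 1·11 + 4, 11 = 2·4 + 3, 4 = 1·3 + 1; back-substituting gives 1 = 52·56 − 41·71, so 56⁻¹ ≡ 52 (mod 71).
Then y ↦ 52(y − 70) is a two-sided inverse to T, so every y ∈ ℤ/71ℤ has a preimage.
So T is bijective.
Since T is bijective, we find T⁻¹(4): we need 56x ≡ 4 − 70 ≡ 5 (mod 71). Using 56⁻¹ = 52: x ≡ 52·5 = 260 = 3·71 + 47, so x = 47.
Check: T(47) = 56·47 + 70 = 2702 = 38·71 + 4 ≡ 4 (mod 71).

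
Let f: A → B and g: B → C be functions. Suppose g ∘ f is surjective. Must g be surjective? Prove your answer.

Let c ∈ C. Since g ∘ f is surjective, some a ∈ A has g(f(a)) = c. Then b = f(a) ∈ B satisfies g(b) = c. So g is surjective.

surjective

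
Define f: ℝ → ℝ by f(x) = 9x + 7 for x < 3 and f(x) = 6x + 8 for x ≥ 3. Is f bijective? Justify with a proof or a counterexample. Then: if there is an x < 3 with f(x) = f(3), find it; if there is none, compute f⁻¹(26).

19/9

Both pieces are strictly increasing (slopes 9 and 6), so each is injective on its own interval.
The left piece maps (−∞, 3) onto (−∞, 34); the right piece maps [3, ∞) onto [26, ∞).
These images overlap. In particular f(3) = 26 (right piece), and solving 9x + 7 = 26 on the left piece gives x = 19/9 < 3.
So f(19/9) = f(3) with 19/9 ≠ 3, and f is not injective, hence not bijective. This x = 19/9 is the requested value below 3.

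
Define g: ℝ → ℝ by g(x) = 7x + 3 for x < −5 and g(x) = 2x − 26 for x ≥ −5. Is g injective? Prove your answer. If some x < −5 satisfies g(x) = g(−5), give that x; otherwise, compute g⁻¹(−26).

Both pieces are strictly increasing (slopes 7 and 2), so each is injective on its own interval.
The left piece maps (−∞, −5) onto (−∞, −32); the right piece maps [−5, ∞) onto [−36, ∞).
These images overlap. In particular g(−5) = −36 (right piece), and solving 7x + 3 = −36 on the left piece gives x = −39/7 < −5.
So g(−39/7) = g(−5) with −39/7 ≠ −5, and g is not injective. This x = −39/7 is the requested value below −5.

-39/7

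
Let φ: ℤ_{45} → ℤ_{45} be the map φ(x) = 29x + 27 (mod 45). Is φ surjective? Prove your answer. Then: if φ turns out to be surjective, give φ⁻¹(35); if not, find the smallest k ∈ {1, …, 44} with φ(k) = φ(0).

22

Since gcd(29, 45) = 1, 29 is invertible modulo 45. Euclid's algorithm: 45 = 1·29 + 16, 29 = 1·16 + 13, 16 = 1·13 + 3, 13 = 4·3 + 1; back-substituting gives 1 = 14·29 − 9·45, so 29⁻¹ ≡ 14 (mod 45).
For any y ∈ ℤ_{45}, x = 14(y − 27) mod 45 satisfies φ(x) = 29·14(y − 27) + 27 ≡ y (since 29·14 ≡ 1 mod 45). So every y has a preimage.
Hence φ is surjective.
Since φ is surjective, we compute φ⁻¹(35): solve 29x + 27 ≡ 35 (mod 45), i.e. 29x ≡ 8 (mod 45).
Multiplying by 29⁻¹ = 14 gives x ≡ 14·8 = 112 = 2·45 + 22 ≡ 22 (mod 45).
Check: φ(22) = 29·22 + 27 = 665 = 14·45 + 35 ≡ 35 (mod 45).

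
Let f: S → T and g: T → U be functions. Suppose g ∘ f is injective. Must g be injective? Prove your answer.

not injective

No. Take S = {1}, T = {1, 2}, U = {1, 2}, f(a) = a for each a ∈ S, and g(b) = 1 if b ∈ {1, 2} else g(b) = b.
Then g ∘ f = f is injective (S ⊂ T and f is the inclusion), but g(1) = g(2) = 1 with 1 ≠ 2, so g is not injective.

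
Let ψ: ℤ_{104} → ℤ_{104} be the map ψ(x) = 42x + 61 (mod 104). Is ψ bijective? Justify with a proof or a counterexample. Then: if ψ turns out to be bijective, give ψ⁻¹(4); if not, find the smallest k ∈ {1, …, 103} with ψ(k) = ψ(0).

We have gcd(42, 104) = 2 > 1. Taking u = 0 and v = 52: ψ(0) = 61 and ψ(52) = 42·52 + 61 = 2245 ≡ 61 (mod 104).
So ψ(0) = ψ(52) while 0 ≠ 52, hence ψ is not injective, hence not bijective.
Since ψ is not bijective, we find the least positive k with ψ(k) = ψ(0): this means 42k ≡ 0 (mod 104), i.e. 104 ∣ 42k. Since gcd(42, 104) = 2, dividing through by 2 this holds exactly when 52 ∣ 21k, and as gcd(21, 52) = 1, exactly when 52 ∣ k.
The smallest positive such k is 52.

52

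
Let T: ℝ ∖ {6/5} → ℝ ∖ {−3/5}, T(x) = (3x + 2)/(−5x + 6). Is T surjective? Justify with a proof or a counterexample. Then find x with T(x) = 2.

For any y ≠ −3/5, solving y(−5x + 6) = 3x + 2 for x gives a well-defined x ≠ 6/5. So T is surjective.
Solving T(x) = 2: cross-multiplying gives 3x + 2 = 2(−5x + 6), which rearranges to 13x = 10, so x = 10/13.

10/13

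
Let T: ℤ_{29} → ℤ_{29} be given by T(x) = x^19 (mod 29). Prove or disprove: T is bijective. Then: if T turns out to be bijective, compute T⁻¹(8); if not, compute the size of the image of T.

19

Since 29 is prime, the nonzero elements of ℤ_{29} form a cyclic group of order 28.
As gcd(19, 28) = 1, raising to the 19th power is a bijection on this group: if s^19 ≡ t^19 then (st^{−1})^19 = 1, and the only element of order dividing gcd(19, 28) = 1 is 1, so s = t.
With T(0) = 0 this makes T injective on all of ℤ_{29}, hence bijective (finite equal-size domain and codomain). In particular T is bijective.
Since T is bijective, we find the preimage of 8. The inverse of x ↦ x^19 on (ℤ_{29})^× is x ↦ x^3, because 19·3 = 57 = 2·28 + 1 ≡ 1 (mod 28) and x^{28} = 1 for x ≠ 0 (Fermat). So T⁻¹(8) = 8^3 mod 29.
Repeated squaring mod 29: 8^1 ≡ 8, 8^2 ≡ 8² = 64 ≡ 6. Since 3 = 2 + 1, 8^3 ≡ 6·8: 6·8 = 48 ≡ 19. So 8^3 ≡ 19 (mod 29).
Hence T⁻¹(8) = 19.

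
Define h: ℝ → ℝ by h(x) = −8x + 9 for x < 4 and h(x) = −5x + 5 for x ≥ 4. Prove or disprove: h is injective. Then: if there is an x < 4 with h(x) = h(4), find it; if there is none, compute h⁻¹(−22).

3

Both pieces are strictly decreasing (slopes −8 and −5), so each is injective on its own interval.
The left piece maps (−∞, 4) onto (−23, ∞); the right piece maps [4, ∞) onto (−∞, −15].
These images overlap. In particular h(4) = −15 (right piece), and solving −8x + 9 = −15 on the left piece gives x = 3 < 4.
So h(3) = h(4) with 3 ≠ 4, and h is not injective. This x = 3 is the requested value below 4.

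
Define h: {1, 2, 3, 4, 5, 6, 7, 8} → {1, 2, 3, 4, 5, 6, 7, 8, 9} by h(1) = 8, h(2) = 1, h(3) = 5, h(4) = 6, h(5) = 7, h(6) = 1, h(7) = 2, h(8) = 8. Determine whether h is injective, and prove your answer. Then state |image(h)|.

6

h(2) = 1 = h(6) with 2 ≠ 6, so h is not injective.
The image of h is {1, 2, 5, 6, 7, 8}, which has 6 elements.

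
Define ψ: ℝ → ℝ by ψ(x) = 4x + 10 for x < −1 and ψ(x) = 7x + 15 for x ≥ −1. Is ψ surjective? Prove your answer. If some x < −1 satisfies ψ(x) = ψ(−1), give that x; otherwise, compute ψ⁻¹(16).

Both pieces are strictly increasing (slopes 4 and 7), so each is injective on its own interval.
The left piece maps (−∞, −1) onto (−∞, 6); the right piece maps [−1, ∞) onto [8, ∞).
The union (−∞, 6) ∪ [8, ∞) omits the interval between 6 and 8; in particular 6 has no preimage. So ψ is not surjective.
Because the two images are disjoint, no x < −1 has ψ(x) = ψ(−1), so we compute ψ⁻¹(16): 16 lies in [8, ∞), so solve 7x + 15 = 16: x = (16 − 15)/7 = 1/7.

1/7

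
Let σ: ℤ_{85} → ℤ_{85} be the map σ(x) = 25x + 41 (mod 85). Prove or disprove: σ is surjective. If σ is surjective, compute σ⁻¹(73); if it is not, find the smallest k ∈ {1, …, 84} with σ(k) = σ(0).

17

Recall: σ is surjective if every y in the codomain equals σ(x) for some x in the domain.
Since gcd(25, 85) = 5, we have 25x ≡ 0 (mod 5) for all x, so σ(x) ≡ 1 (mod 5).
But 0 ≢ 1 (mod 5), so 0 ∈ ℤ_{85} has no preimage. So σ is not surjective.
Since σ is not surjective, we find the least positive k with σ(k) = σ(0): this means 25k ≡ 0 (mod 85), i.e. 85 ∣ 25k. Since gcd(25, 85) = 5, dividing through by 5 this holds exactly when 17 ∣ 5k, and as gcd(5, 17) = 1, exactly when 17 ∣ k.
The smallest positive such k is 17.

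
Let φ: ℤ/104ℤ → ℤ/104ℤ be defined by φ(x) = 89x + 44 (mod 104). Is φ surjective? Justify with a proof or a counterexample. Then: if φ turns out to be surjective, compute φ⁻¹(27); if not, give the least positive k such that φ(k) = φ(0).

15

Recall: φ is surjective if every y in the codomain equals φ(x) for some x in the domain.
Since gcd(89, 104) = 1, 89 is invertible modulo 104. Euclid's algorithm: 104 = 1·89 + 15, 89 = 5·15 + 14, 15 = 1·14 + 1; back-substituting gives 1 = 97·89 − 83·104, so 89⁻¹ ≡ 97 (mod 104).
For any y ∈ ℤ/104ℤ, x = 97(y − 44) mod 104 satisfies φ(x) = 89·97(y − 44) + 44 ≡ y (since 89·97 ≡ 1 mod 104). So every y has a preimage.
Thus φ is surjective.
Since φ is surjective, we compute φ⁻¹(27): solve 89x + 44 ≡ 27 (mod 104), i.e. 89x ≡ 87 (mod 104).
Multiplying by 89⁻¹ = 97 gives x ≡ 97·87 = 8439 = 81·104 + 15 ≡ 15 (mod 104).
Check: φ(15) = 89·15 + 44 = 1379 = 13·104 + 27 ≡ 27 (mod 104).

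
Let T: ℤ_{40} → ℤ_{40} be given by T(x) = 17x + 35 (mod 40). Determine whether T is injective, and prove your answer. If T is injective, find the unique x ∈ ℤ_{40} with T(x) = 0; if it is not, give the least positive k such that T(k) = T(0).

5

Recall that T is injective if T(a) = T(b) implies a = b.
Suppose T(a) = T(b) in ℤ_{40}. Then 17a + 35 ≡ 17b + 35 (mod 40), therefore 17(a − b) ≡ 0 (mod 40).
Since gcd(17, 40) = 1, 17 is invertible modulo 40, hence a − b ≡ 0 (mod 40), i.e. a = b.
Hence T is injective.
We now compute 17⁻¹ mod 40 explicitly. Euclid's algorithm: 40 = 2·17 + 6, 17 = 2·6 + 5, 6 = 1·5 + 1; back-substituting gives 1 = 33·17 − 14·40, so 17⁻¹ ≡ 33 (mod 40).
Since T is injective, we find T⁻¹(0): we need 17x ≡ 0 − 35 ≡ 5 (mod 40). Using 17⁻¹ = 33: x ≡ 33·5 = 165 = 4·40 + 5, so x = 5.
Check: T(5) = 17·5 + 35 = 120 = 3·40 + 0 ≡ 0 (mod 40).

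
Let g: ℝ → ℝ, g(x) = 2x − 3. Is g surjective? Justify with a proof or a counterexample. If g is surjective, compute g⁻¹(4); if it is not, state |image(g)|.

7/2

By definition, g is surjective if every y in the codomain equals g(x) for some x in the domain.
For any y ∈ ℝ, x = (y + 3)/2 satisfies g(x) = y.
So g is surjective.
Since g is surjective, we compute g⁻¹(4) = (4 + 3)/2 = 7/2.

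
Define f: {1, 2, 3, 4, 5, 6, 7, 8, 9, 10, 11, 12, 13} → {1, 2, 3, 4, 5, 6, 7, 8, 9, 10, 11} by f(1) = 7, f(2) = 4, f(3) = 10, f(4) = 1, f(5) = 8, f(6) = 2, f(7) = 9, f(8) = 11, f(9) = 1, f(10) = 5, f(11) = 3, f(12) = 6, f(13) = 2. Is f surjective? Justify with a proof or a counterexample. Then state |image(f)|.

11

Every element of the codomain has a preimage: 1 = f(4), 2 = f(6), 3 = f(11), 4 = f(2), 5 = f(10), 6 = f(12), 7 = f(1), 8 = f(5), 9 = f(7), 10 = f(3), 11 = f(8).
So f is surjective.
The image of f is {1, 2, 3, 4, 5, 6, 7, 8, 9, 10, 11}, which has 11 elements.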